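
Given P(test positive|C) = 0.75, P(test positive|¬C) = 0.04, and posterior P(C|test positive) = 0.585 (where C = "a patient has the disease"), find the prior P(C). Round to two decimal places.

P(C) = 0.07

In odds form, posterior odds = prior odds × likelihood ratio, so prior odds = posterior odds ÷ LR.
Posterior odds = 0.585/(1−0.585) = 1.4096. LR = 0.75/0.04 = 18.7500.
Prior odds = 1.4096/18.7500 = 0.0752, so P(C) = 0.0752/(1+0.0752) ≈ 0.07.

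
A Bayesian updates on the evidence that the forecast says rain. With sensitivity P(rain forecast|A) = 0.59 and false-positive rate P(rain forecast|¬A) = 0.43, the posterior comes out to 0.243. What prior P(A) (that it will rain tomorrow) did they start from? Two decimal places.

Bayes' rule in odds form gives O(A|E) = O(A)·[P(E|A)/P(E|¬A)], hence O(A) = O(A|E)/LR.
Posterior odds = 0.243/(1−0.243) = 0.3210. LR = 0.59/0.43 = 1.3721.
Prior odds = 0.3210/1.3721 = 0.2339, so P(A) = 0.2339/(1+0.2339) ≈ 0.19.

P(A) = 0.19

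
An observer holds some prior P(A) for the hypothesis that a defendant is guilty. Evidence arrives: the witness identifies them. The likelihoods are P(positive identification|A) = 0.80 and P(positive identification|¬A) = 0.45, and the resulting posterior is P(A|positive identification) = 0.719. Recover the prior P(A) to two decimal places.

Bayes' rule in odds form gives O(A|E) = O(A)·[P(E|A)/P(E|¬A)], hence O(A) = O(A|E)/LR.
Posterior odds = 0.719/(1−0.719) = 2.5587. LR = 0.80/0.45 = 1.7778.
Prior odds = 2.5587/1.7778 = 1.4393, so P(A) = 1.4393/(1+1.4393) ≈ 0.59.

P(A) = 0.59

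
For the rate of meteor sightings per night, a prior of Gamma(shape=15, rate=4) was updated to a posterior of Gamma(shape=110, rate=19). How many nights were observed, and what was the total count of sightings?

n = 15 nights with total 95 sightings

A Gamma(α, β) prior (rate parametrization) on a Poisson rate with n observations summing to S gives posterior Gamma(α+S, β+n).
Matching: Σxᵢ = 110 − 15 = 95 and n = 19 − 4 = 15.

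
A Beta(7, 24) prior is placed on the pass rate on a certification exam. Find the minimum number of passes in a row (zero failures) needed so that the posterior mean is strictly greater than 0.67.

After k passes and 0 failures the posterior is Beta(7+k, 24), with mean (7+k)/(7+24+k).
Set (7+k)/(31+k) > 0.67 and solve: k > (0.67·31 − 7)/(1 − 0.67) = 41.727.
The smallest integer exceeding 41.727 is 42.

k = 42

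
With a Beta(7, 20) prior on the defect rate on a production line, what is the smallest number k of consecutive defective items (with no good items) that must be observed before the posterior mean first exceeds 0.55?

After k defective items and 0 good items the posterior is Beta(7+k, 20), with mean (7+k)/(7+20+k).
Set (7+k)/(27+k) > 0.55 and solve: k > (0.55·27 − 7)/(1 − 0.55) = 17.444.
The smallest integer exceeding 17.444 is 18, and checking k=18: (25)/(45) = 0.5556 > 0.55.

k = 18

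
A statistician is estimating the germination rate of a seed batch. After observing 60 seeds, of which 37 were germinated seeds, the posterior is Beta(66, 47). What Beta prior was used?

A Beta(a, b) prior with s successes and f failures in binomial data gives a Beta(a+s, b+f) posterior.
So a = 66 − 37 = 29 and b = 47 − 23 = 24.

Beta(29, 24)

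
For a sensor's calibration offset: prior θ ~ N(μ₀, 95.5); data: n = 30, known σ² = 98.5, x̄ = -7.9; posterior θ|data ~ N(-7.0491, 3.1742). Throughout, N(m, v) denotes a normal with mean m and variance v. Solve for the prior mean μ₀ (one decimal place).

With known observation variance, the Normal–Normal posterior has precision τ_n = τ₀ + n/σ² and mean μ_n = (τ₀μ₀ + (n/σ²)x̄)/τ_n.
Here τ₀ = 1/95.5 = 0.010471 and τ_data = 30/98.5 = 0.304569, so τ_n = 0.315040.
Rearranging for μ₀: μ₀ = (μ_n·τ_n − τ_data·x̄)/τ₀ = (-7.0491·0.315040 − 0.304569·-7.9) / 0.010471 = 0.185347/0.010471 ≈ 17.7.

μ₀ = 17.7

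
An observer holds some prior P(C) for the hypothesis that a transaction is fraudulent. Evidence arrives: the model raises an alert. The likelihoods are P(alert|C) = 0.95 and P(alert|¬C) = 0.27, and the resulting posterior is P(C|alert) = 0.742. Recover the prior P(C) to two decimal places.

P(C) = 0.45

In odds form, posterior odds = prior odds × likelihood ratio, so prior odds = posterior odds ÷ LR.
Posterior odds = 0.742/(1−0.742) = 2.8760. LR = 0.95/0.27 = 3.5185.
Prior odds = 2.8760/3.5185 = 0.8174, so P(C) = 0.8174/(1+0.8174) ≈ 0.45.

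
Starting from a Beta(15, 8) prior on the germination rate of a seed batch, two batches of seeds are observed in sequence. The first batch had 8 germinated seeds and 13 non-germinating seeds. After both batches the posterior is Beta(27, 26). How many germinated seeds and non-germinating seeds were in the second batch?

4 germinated seeds and 5 non-germinating seeds

Because Beta–binomial updating is additive in the counts, the combined data contributed (α_post−α_prior, β_post−β_prior) successes and failures.
Total across both batches: 27−15=12 germinated seeds, 26−8=18 non-germinating seeds.
Subtract the first batch: 12−8=4 germinated seeds and 18−13=5 non-germinating seeds.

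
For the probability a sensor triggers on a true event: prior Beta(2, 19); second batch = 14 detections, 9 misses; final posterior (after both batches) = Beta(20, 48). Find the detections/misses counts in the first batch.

4 detections and 20 misses

Because Beta–binomial updating is additive in the counts, the combined data contributed (α_post−α_prior, β_post−β_prior) successes and failures.
Total across both batches: 20−2=18 detections, 48−19=29 misses.
Subtract the second batch: 18−14=4 detections and 29−9=20 misses.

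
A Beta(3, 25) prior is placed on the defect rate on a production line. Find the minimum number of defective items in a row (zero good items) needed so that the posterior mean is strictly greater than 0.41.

After k defective items and 0 good items the posterior is Beta(3+k, 25), with mean (3+k)/(3+25+k).
Set (3+k)/(28+k) > 0.41 and solve: k > (0.41·28 − 3)/(1 − 0.41) = 14.373.
The smallest integer exceeding 14.373 is 15.

k = 15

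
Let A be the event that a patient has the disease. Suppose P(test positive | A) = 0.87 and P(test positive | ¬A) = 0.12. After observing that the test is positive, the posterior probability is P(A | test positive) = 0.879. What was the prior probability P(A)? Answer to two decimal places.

In odds form, posterior odds = prior odds × likelihood ratio, so prior odds = posterior odds ÷ LR.
Posterior odds = 0.879/(1−0.879) = 7.2645. LR = 0.87/0.12 = 7.2500.
Prior odds = 7.2645/7.2500 = 1.0020, so P(A) = 1.0020/(1+1.0020) ≈ 0.50.

P(A) = 0.50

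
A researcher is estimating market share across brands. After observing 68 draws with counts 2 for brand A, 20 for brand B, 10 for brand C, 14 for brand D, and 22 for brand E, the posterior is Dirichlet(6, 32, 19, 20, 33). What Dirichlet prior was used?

For a Dirichlet(α) prior with multinomial counts c, the posterior is Dirichlet(α + c) componentwise.
Subtract each count from the matching posterior parameter: 6−2=4, 32−20=12, 19−10=9, 20−14=6, 33−22=11.

Dirichlet(4, 12, 9, 6, 11)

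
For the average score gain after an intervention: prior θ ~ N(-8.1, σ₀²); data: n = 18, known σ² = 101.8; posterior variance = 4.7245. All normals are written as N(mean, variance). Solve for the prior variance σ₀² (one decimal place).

Posterior precision equals prior precision plus data precision: 1/σ_n² = 1/σ₀² + n/σ².
So 1/σ₀² = 1/4.7245 − 18/101.8 = 0.211663 − 0.176817 = 0.034846.
Hence σ₀² = 1/0.034846 ≈ 28.7.

σ₀² = 28.7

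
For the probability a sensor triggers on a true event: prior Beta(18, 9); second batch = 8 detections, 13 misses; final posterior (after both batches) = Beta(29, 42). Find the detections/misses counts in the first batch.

Because Beta–binomial updating is additive in the counts, the combined data contributed (α_post−α_prior, β_post−β_prior) successes and failures.
Total across both batches: 29−18=11 detections, 42−9=33 misses.
Subtract the second batch: 11−8=3 detections and 33−13=20 misses.

3 detections and 20 misses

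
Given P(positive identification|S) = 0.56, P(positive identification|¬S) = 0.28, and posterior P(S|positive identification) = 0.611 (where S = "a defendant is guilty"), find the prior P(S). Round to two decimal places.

In odds form, posterior odds = prior odds × likelihood ratio, so prior odds = posterior odds ÷ LR.
Posterior odds = 0.611/(1−0.611) = 1.5707. LR = 0.56/0.28 = 2.0000.
Prior odds = 1.5707/2.0000 = 0.7853, so P(S) = 0.7853/(1+0.7853) ≈ 0.44.

P(S) = 0.44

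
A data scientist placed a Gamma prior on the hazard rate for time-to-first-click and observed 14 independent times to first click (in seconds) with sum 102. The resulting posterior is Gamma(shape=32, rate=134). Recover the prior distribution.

Gamma(shape=18, rate=32)

For an exponential likelihood with a Gamma(α, β) prior on the rate, n observations with total T give posterior Gamma(α+n, β+T).
So α = 32 − 14 = 18 and β = 134 − 102 = 32.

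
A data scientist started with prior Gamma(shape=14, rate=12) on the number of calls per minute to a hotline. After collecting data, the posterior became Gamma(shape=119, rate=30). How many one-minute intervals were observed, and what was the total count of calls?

Gamma–Poisson conjugacy: posterior shape = α + Σxᵢ, posterior rate = β + n.
Matching: Σxᵢ = 119 − 14 = 105 and n = 30 − 12 = 18.

n = 18 one-minute intervals with total 105 calls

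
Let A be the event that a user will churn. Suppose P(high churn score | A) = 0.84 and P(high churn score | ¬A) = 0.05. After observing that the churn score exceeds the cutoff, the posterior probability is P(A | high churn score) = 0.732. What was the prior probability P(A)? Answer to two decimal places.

P(A) = 0.14

In odds form, posterior odds = prior odds × likelihood ratio, so prior odds = posterior odds ÷ LR.
Posterior odds = 0.732/(1−0.732) = 2.7313. LR = 0.84/0.05 = 16.8000.
Prior odds = 2.7313/16.8000 = 0.1626, so P(A) = 0.1626/(1+0.1626) ≈ 0.14.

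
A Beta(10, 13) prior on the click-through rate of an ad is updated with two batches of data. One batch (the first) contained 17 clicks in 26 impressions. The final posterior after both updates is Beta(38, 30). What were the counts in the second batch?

11 clicks and 8 non-clicks

Sequential conjugate updates are equivalent to a single update on the pooled data, so total successes = posterior α − prior α and total failures = posterior β − prior β.
Total across both batches: 38−10=28 clicks, 30−13=17 non-clicks.
Subtract the first batch: 28−17=11 clicks and 17−9=8 non-clicks.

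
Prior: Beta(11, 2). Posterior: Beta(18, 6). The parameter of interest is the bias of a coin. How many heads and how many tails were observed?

7 heads and 4 tails

Beta is conjugate to the binomial likelihood: posterior = Beta(α+s, β+f).
So s = 18 − 11 = 7 and f = 6 − 2 = 4.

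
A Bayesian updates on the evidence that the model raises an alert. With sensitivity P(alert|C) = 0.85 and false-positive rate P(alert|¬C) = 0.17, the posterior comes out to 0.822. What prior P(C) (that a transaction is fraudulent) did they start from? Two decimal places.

Bayes' rule in odds form gives O(C|E) = O(C)·[P(E|C)/P(E|¬C)], hence O(C) = O(C|E)/LR.
Posterior odds = 0.822/(1−0.822) = 4.6180. LR = 0.85/0.17 = 5.0000.
Prior odds = 4.6180/5.0000 = 0.9236, so P(C) = 0.9236/(1+0.9236) ≈ 0.48.

P(C) = 0.48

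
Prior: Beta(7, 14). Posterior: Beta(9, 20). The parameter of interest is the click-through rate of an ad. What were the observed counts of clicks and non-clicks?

A Beta(α, β) prior with s successes and f failures in binomial data gives a Beta(α+s, β+f) posterior.
Match parameters: s=9−7=2, f=20−14=6.

2 clicks and 6 non-clicks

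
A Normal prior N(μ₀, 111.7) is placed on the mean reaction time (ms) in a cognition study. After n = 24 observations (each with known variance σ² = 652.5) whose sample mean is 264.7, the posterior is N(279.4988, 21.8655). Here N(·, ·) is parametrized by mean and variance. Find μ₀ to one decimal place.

μ₀ = 340.3

With known observation variance, the Normal–Normal posterior has precision τ_n = τ₀ + n/σ² and mean μ_n = (τ₀μ₀ + (n/σ²)x̄)/τ_n.
Here τ₀ = 1/111.7 = 0.008953 and τ_data = 24/652.5 = 0.036782, so τ_n = 0.045735.
Rearranging for μ₀: μ₀ = (μ_n·τ_n − τ_data·x̄)/τ₀ = (279.4988·0.045735 − 0.036782·264.7) / 0.008953 = 3.046682/0.008953 ≈ 340.3.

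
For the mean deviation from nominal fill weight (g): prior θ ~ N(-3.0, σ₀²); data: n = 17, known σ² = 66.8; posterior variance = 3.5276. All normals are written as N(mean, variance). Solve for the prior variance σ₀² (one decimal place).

For the Normal–Normal model with known σ², precisions add: τ_n = τ₀ + n/σ².
So 1/σ₀² = 1/3.5276 − 17/66.8 = 0.283479 − 0.254491 = 0.028988.
Hence σ₀² = 1/0.028988 ≈ 34.5.

σ₀² = 34.5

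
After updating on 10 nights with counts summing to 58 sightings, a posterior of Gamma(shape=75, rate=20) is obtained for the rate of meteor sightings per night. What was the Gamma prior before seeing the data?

Gamma(shape=17, rate=10)

Gamma–Poisson conjugacy: posterior shape = α + Σxᵢ, posterior rate = β + n.
So α = 75 − 58 = 17 and β = 20 − 10 = 10.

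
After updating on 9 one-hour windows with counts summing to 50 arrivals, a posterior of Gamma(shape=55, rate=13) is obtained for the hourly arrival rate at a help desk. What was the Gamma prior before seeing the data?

Gamma–Poisson conjugacy: posterior shape = α + Σxᵢ, posterior rate = β + n.
So α = 55 − 50 = 5 and β = 13 − 9 = 4.

Gamma(shape=5, rate=4)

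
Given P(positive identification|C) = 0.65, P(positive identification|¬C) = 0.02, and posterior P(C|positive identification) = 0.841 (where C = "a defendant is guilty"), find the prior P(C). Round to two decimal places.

In odds form, posterior odds = prior odds × likelihood ratio, so prior odds = posterior odds ÷ LR.
Posterior odds = 0.841/(1−0.841) = 5.2893. LR = 0.65/0.02 = 32.5000.
Prior odds = 5.2893/32.5000 = 0.1627, so P(C) = 0.1627/(1+0.1627) ≈ 0.14.

P(C) = 0.14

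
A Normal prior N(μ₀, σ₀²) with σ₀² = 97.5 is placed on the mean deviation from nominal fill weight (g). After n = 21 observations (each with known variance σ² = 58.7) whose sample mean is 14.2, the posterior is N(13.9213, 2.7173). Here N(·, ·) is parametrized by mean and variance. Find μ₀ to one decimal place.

With known observation variance, the Normal–Normal posterior has precision τ_n = τ₀ + n/σ² and mean μ_n = (τ₀μ₀ + (n/σ²)x̄)/τ_n.
Here τ₀ = 1/97.5 = 0.010256 and τ_data = 21/58.7 = 0.357751, so τ_n = 0.368007.
Rearranging for μ₀: μ₀ = (μ_n·τ_n − τ_data·x̄)/τ₀ = (13.9213·0.368007 − 0.357751·14.2) / 0.010256 = 0.043072/0.010256 ≈ 4.2.

μ₀ = 4.2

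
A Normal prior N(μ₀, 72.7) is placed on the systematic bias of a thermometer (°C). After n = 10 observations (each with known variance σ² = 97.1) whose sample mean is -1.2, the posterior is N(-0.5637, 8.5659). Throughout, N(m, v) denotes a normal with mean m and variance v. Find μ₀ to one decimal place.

With known observation variance, the Normal–Normal posterior has precision τ_n = τ₀ + n/σ² and mean μ_n = (τ₀μ₀ + (n/σ²)x̄)/τ_n.
Here τ₀ = 1/72.7 = 0.013755 and τ_data = 10/97.1 = 0.102987, so τ_n = 0.116742.
Rearranging for μ₀: μ₀ = (μ_n·τ_n − τ_data·x̄)/τ₀ = (-0.5637·0.116742 − 0.102987·-1.2) / 0.013755 = 0.057777/0.013755 ≈ 4.2.

μ₀ = 4.2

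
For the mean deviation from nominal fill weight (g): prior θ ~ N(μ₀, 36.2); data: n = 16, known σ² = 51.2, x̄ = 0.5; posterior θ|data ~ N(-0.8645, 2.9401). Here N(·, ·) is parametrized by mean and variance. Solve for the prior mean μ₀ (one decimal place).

The posterior mean is a precision-weighted average: μ_n = (τ₀μ₀ + τ_data·x̄)/(τ₀+τ_data), with τ₀=1/σ₀² and τ_data=n/σ².
Here τ₀ = 1/36.2 = 0.027624 and τ_data = 16/51.2 = 0.312500, so τ_n = 0.340124.
Rearranging for μ₀: μ₀ = (μ_n·τ_n − τ_data·x̄)/τ₀ = (-0.8645·0.340124 − 0.312500·0.5) / 0.027624 = -0.450287/0.027624 ≈ -16.3.

μ₀ = -16.3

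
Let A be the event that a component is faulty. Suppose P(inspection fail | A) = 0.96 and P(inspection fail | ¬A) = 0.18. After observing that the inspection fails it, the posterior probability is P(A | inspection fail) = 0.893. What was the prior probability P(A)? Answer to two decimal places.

In odds form, posterior odds = prior odds × likelihood ratio, so prior odds = posterior odds ÷ LR.
Posterior odds = 0.893/(1−0.893) = 8.3458. LR = 0.96/0.18 = 5.3333.
Prior odds = 8.3458/5.3333 = 1.5648, so P(A) = 1.5648/(1+1.5648) ≈ 0.61.

P(A) = 0.61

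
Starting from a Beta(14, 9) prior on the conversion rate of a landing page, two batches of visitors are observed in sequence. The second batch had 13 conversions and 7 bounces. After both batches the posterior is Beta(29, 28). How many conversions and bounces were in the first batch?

Because Beta–binomial updating is additive in the counts, the combined data contributed (α_post−α_prior, β_post−β_prior) successes and failures.
Total across both batches: 29−14=15 conversions, 28−9=19 bounces.
Subtract the second batch: 15−13=2 conversions and 19−7=12 bounces.

2 conversions and 12 bounces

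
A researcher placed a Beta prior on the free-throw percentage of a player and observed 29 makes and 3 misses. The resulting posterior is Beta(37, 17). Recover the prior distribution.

Beta(8, 14)

Beta is conjugate to the binomial likelihood: posterior = Beta(a+s, b+f).
Subtract the data counts: 37−29=8, 17−3=14.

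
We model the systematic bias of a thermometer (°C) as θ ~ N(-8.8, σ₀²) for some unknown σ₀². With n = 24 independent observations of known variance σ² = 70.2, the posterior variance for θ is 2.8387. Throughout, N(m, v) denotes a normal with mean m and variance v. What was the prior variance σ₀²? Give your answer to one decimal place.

σ₀² = 96.2

For the Normal–Normal model with known σ², precisions add: τ_n = τ₀ + n/σ².
So 1/σ₀² = 1/2.8387 − 24/70.2 = 0.352274 − 0.341880 = 0.010394.
Hence σ₀² = 1/0.010394 ≈ 96.2.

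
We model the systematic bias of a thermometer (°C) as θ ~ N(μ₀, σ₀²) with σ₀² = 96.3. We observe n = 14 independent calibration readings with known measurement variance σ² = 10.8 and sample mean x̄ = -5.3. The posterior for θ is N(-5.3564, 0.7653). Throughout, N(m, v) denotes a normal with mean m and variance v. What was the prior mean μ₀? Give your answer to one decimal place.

μ₀ = -12.4

The posterior mean is a precision-weighted average: μ_n = (τ₀μ₀ + τ_data·x̄)/(τ₀+τ_data), with τ₀=1/σ₀² and τ_data=n/σ².
Here τ₀ = 1/96.3 = 0.010384 and τ_data = 14/10.8 = 1.296296, so τ_n = 1.306680.
Rearranging for μ₀: μ₀ = (μ_n·τ_n − τ_data·x̄)/τ₀ = (-5.3564·1.306680 − 1.296296·-5.3) / 0.010384 = -0.128732/0.010384 ≈ -12.4.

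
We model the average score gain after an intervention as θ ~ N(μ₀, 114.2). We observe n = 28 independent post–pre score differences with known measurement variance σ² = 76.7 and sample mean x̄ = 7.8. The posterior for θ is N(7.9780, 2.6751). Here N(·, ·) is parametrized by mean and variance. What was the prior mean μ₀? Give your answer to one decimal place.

The posterior mean is a precision-weighted average: μ_n = (τ₀μ₀ + τ_data·x̄)/(τ₀+τ_data), with τ₀=1/σ₀² and τ_data=n/σ².
Here τ₀ = 1/114.2 = 0.008757 and τ_data = 28/76.7 = 0.365059, so τ_n = 0.373816.
Rearranging for μ₀: μ₀ = (μ_n·τ_n − τ_data·x̄)/τ₀ = (7.9780·0.373816 − 0.365059·7.8) / 0.008757 = 0.134844/0.008757 ≈ 15.4.

μ₀ = 15.4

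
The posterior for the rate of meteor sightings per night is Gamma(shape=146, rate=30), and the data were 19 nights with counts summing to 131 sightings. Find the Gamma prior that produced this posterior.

Gamma–Poisson conjugacy: posterior shape = α + Σxᵢ, posterior rate = β + n.
So α = 146 − 131 = 15 and β = 30 − 19 = 11.

Gamma(shape=15, rate=11)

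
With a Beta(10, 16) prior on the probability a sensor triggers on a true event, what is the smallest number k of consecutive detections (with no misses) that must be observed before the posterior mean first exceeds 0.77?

k = 44

After k detections and 0 misses the posterior is Beta(10+k, 16), with mean (10+k)/(10+16+k).
Set (10+k)/(26+k) > 0.77 and solve: k > (0.77·26 − 10)/(1 − 0.77) = 43.565.
The smallest integer exceeding 43.565 is 44.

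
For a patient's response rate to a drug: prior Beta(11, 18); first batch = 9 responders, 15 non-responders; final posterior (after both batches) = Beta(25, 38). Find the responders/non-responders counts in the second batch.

Sequential conjugate updates are equivalent to a single update on the pooled data, so total successes = posterior α − prior α and total failures = posterior β − prior β.
Total across both batches: 25−11=14 responders, 38−18=20 non-responders.
Subtract the first batch: 14−9=5 responders and 20−15=5 non-responders.

5 responders and 5 non-responders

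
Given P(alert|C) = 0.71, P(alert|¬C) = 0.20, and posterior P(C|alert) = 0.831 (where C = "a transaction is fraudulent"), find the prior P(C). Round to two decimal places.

P(C) = 0.58

In odds form, posterior odds = prior odds × likelihood ratio, so prior odds = posterior odds ÷ LR.
Posterior odds = 0.831/(1−0.831) = 4.9172. LR = 0.71/0.20 = 3.5500.
Prior odds = 4.9172/3.5500 = 1.3851, so P(C) = 1.3851/(1+1.3851) ≈ 0.58.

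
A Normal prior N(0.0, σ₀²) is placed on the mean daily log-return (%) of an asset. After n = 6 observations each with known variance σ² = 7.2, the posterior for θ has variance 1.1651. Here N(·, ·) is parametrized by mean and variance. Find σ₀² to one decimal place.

Posterior precision equals prior precision plus data precision: 1/σ_n² = 1/σ₀² + n/σ².
So 1/σ₀² = 1/1.1651 − 6/7.2 = 0.858295 − 0.833333 = 0.024962.
Hence σ₀² = 1/0.024962 ≈ 40.1.

σ₀² = 40.1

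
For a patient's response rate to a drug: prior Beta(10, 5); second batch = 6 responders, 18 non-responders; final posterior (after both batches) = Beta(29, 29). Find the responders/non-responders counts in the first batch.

13 responders and 6 non-responders

Sequential conjugate updates are equivalent to a single update on the pooled data, so total successes = posterior α − prior α and total failures = posterior β − prior β.
Total across both batches: 29−10=19 responders, 29−5=24 non-responders.
Subtract the second batch: 19−6=13 responders and 24−18=6 non-responders.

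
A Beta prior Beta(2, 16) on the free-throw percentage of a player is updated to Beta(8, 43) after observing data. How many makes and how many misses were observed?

6 makes and 27 misses

A Beta(α, β) prior with s successes and f failures in binomial data gives a Beta(α+s, β+f) posterior.
So s = 8 − 2 = 6 and f = 43 − 16 = 27.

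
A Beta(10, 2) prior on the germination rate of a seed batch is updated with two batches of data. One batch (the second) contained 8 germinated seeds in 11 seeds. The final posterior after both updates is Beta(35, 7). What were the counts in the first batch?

17 germinated seeds and 2 non-germinating seeds

Because Beta–binomial updating is additive in the counts, the combined data contributed (α_post−α_prior, β_post−β_prior) successes and failures.
Total across both batches: 35−10=25 germinated seeds, 7−2=5 non-germinating seeds.
Subtract the second batch: 25−8=17 germinated seeds and 5−3=2 non-germinating seeds.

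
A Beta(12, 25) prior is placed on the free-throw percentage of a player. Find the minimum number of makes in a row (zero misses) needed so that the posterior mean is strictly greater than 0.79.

After k makes and 0 misses the posterior is Beta(12+k, 25), with mean (12+k)/(12+25+k).
Set (12+k)/(37+k) > 0.79 and solve: k > (0.79·37 − 12)/(1 − 0.79) = 82.048.
The smallest integer exceeding 82.048 is 83, and checking k=83: (95)/(120) = 0.7917 > 0.79.

k = 83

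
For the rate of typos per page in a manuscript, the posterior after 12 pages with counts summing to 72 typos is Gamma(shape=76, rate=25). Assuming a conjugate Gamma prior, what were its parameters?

Gamma–Poisson conjugacy: posterior shape = α + Σxᵢ, posterior rate = β + n.
So α = 76 − 72 = 4 and β = 25 − 12 = 13.

Gamma(shape=4, rate=13)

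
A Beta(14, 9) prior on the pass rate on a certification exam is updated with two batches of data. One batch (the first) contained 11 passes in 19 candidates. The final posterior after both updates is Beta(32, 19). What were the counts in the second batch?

Sequential conjugate updates are equivalent to a single update on the pooled data, so total successes = posterior α − prior α and total failures = posterior β − prior β.
Total across both batches: 32−14=18 passes, 19−9=10 failures.
Subtract the first batch: 18−11=7 passes and 10−8=2 failures.

7 passes and 2 failures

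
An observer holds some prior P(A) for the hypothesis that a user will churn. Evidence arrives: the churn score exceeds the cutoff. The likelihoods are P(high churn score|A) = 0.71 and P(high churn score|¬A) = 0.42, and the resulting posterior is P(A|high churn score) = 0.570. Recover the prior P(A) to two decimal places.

Bayes' rule in odds form gives O(A|E) = O(A)·[P(E|A)/P(E|¬A)], hence O(A) = O(A|E)/LR.
Posterior odds = 0.570/(1−0.570) = 1.3256. LR = 0.71/0.42 = 1.6905.
Prior odds = 1.3256/1.6905 = 0.7841, so P(A) = 0.7841/(1+0.7841) ≈ 0.44.

P(A) = 0.44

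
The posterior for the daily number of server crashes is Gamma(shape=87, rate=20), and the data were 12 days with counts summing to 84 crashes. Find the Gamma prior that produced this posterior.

Gamma–Poisson conjugacy: posterior shape = α + Σxᵢ, posterior rate = β + n.
So α = 87 − 84 = 3 and β = 20 − 12 = 8.

Gamma(shape=3, rate=8)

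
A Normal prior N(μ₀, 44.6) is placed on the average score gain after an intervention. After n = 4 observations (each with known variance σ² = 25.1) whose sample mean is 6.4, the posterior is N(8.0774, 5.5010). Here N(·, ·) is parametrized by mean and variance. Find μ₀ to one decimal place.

μ₀ = 20.0

The posterior mean is a precision-weighted average: μ_n = (τ₀μ₀ + τ_data·x̄)/(τ₀+τ_data), with τ₀=1/σ₀² and τ_data=n/σ².
Here τ₀ = 1/44.6 = 0.022422 and τ_data = 4/25.1 = 0.159363, so τ_n = 0.181785.
Rearranging for μ₀: μ₀ = (μ_n·τ_n − τ_data·x̄)/τ₀ = (8.0774·0.181785 − 0.159363·6.4) / 0.022422 = 0.448427/0.022422 ≈ 20.0.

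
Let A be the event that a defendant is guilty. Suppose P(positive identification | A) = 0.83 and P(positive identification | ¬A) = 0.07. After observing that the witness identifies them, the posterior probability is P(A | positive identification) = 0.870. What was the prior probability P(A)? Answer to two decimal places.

Bayes' rule in odds form gives O(A|E) = O(A)·[P(E|A)/P(E|¬A)], hence O(A) = O(A|E)/LR.
Posterior odds = 0.870/(1−0.870) = 6.6923. LR = 0.83/0.07 = 11.8571.
Prior odds = 6.6923/11.8571 = 0.5644, so P(A) = 0.5644/(1+0.5644) ≈ 0.36.

P(A) = 0.36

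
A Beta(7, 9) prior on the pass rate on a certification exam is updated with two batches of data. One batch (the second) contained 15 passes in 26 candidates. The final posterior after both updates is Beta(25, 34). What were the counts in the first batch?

3 passes and 14 failures

Because Beta–binomial updating is additive in the counts, the combined data contributed (α_post−α_prior, β_post−β_prior) successes and failures.
Total across both batches: 25−7=18 passes, 34−9=25 failures.
Subtract the second batch: 18−15=3 passes and 25−11=14 failures.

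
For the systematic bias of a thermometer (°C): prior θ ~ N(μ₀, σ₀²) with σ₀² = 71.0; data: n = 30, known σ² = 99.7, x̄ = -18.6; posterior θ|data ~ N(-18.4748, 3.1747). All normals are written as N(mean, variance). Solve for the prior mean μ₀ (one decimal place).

μ₀ = -15.8

The posterior mean is a precision-weighted average: μ_n = (τ₀μ₀ + τ_data·x̄)/(τ₀+τ_data), with τ₀=1/σ₀² and τ_data=n/σ².
Here τ₀ = 1/71.0 = 0.014085 and τ_data = 30/99.7 = 0.300903, so τ_n = 0.314988.
Rearranging for μ₀: μ₀ = (μ_n·τ_n − τ_data·x̄)/τ₀ = (-18.4748·0.314988 − 0.300903·-18.6) / 0.014085 = -0.222545/0.014085 ≈ -15.8.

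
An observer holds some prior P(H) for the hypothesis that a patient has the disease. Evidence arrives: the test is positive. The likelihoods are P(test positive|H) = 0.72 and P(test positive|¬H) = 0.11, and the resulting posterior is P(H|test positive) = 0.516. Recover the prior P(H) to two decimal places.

P(H) = 0.14

Bayes' rule in odds form gives O(H|E) = O(H)·[P(E|H)/P(E|¬H)], hence O(H) = O(H|E)/LR.
Posterior odds = 0.516/(1−0.516) = 1.0661. LR = 0.72/0.11 = 6.5455.
Prior odds = 1.0661/6.5455 = 0.1629, so P(H) = 0.1629/(1+0.1629) ≈ 0.14.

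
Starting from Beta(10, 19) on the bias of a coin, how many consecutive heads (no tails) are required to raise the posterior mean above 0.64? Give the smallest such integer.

k = 24

After k heads and 0 tails the posterior is Beta(10+k, 19), with mean (10+k)/(10+19+k).
Set (10+k)/(29+k) > 0.64 and solve: k > (0.64·29 − 10)/(1 − 0.64) = 23.778.
The smallest integer exceeding 23.778 is 24.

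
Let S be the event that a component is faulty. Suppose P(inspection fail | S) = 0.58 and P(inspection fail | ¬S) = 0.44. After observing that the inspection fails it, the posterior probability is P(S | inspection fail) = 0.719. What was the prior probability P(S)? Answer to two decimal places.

In odds form, posterior odds = prior odds × likelihood ratio, so prior odds = posterior odds ÷ LR.
Posterior odds = 0.719/(1−0.719) = 2.5587. LR = 0.58/0.44 = 1.3182.
Prior odds = 2.5587/1.3182 = 1.9411, so P(S) = 1.9411/(1+1.9411) ≈ 0.66.

P(S) = 0.66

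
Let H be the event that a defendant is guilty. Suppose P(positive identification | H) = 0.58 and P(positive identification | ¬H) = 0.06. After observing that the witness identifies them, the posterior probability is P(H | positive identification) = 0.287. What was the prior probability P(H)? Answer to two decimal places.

P(H) = 0.04

In odds form, posterior odds = prior odds × likelihood ratio, so prior odds = posterior odds ÷ LR.
Posterior odds = 0.287/(1−0.287) = 0.4025. LR = 0.58/0.06 = 9.6667.
Prior odds = 0.4025/9.6667 = 0.0416, so P(H) = 0.0416/(1+0.0416) ≈ 0.04.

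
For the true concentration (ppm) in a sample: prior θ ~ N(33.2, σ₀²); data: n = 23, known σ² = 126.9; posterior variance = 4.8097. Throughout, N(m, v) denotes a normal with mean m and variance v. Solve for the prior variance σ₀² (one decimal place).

σ₀² = 37.5

Posterior precision equals prior precision plus data precision: 1/σ_n² = 1/σ₀² + n/σ².
So 1/σ₀² = 1/4.8097 − 23/126.9 = 0.207913 − 0.181245 = 0.026668.
Hence σ₀² = 1/0.026668 ≈ 37.5.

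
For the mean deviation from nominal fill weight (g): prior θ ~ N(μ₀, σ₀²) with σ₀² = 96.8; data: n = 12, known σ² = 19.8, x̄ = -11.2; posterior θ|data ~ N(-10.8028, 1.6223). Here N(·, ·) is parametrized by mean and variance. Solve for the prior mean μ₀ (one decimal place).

With known observation variance, the Normal–Normal posterior has precision τ_n = τ₀ + n/σ² and mean μ_n = (τ₀μ₀ + (n/σ²)x̄)/τ_n.
Here τ₀ = 1/96.8 = 0.010331 and τ_data = 12/19.8 = 0.606061, so τ_n = 0.616392.
Rearranging for μ₀: μ₀ = (μ_n·τ_n − τ_data·x̄)/τ₀ = (-10.8028·0.616392 − 0.606061·-11.2) / 0.010331 = 0.129124/0.010331 ≈ 12.5.

μ₀ = 12.5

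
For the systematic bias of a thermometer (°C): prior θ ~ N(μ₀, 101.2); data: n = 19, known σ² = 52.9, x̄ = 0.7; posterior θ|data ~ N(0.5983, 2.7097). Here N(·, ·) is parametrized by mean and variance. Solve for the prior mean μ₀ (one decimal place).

μ₀ = -3.1

The posterior mean is a precision-weighted average: μ_n = (τ₀μ₀ + τ_data·x̄)/(τ₀+τ_data), with τ₀=1/σ₀² and τ_data=n/σ².
Here τ₀ = 1/101.2 = 0.009881 and τ_data = 19/52.9 = 0.359168, so τ_n = 0.369049.
Rearranging for μ₀: μ₀ = (μ_n·τ_n − τ_data·x̄)/τ₀ = (0.5983·0.369049 − 0.359168·0.7) / 0.009881 = -0.030616/0.009881 ≈ -3.1.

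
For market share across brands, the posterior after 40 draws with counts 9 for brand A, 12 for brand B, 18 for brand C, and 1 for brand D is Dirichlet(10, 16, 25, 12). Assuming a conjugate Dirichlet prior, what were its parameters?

For a Dirichlet(α) prior with multinomial counts c, the posterior is Dirichlet(α + c) componentwise.
Subtract each count from the matching posterior parameter: 10−9=1, 16−12=4, 25−18=7, 12−1=11.

Dirichlet(1, 4, 7, 11)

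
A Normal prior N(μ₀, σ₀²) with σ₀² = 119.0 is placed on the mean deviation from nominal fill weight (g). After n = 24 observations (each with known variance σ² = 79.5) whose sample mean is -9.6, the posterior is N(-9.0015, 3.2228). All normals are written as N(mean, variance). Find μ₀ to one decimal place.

μ₀ = 12.5

The posterior mean is a precision-weighted average: μ_n = (τ₀μ₀ + τ_data·x̄)/(τ₀+τ_data), with τ₀=1/σ₀² and τ_data=n/σ².
Here τ₀ = 1/119.0 = 0.008403 and τ_data = 24/79.5 = 0.301887, so τ_n = 0.310290.
Rearranging for μ₀: μ₀ = (μ_n·τ_n − τ_data·x̄)/τ₀ = (-9.0015·0.310290 − 0.301887·-9.6) / 0.008403 = 0.105040/0.008403 ≈ 12.5.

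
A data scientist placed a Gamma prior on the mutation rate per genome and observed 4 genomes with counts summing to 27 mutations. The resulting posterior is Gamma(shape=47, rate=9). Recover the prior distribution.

Gamma(shape=20, rate=5)

Gamma–Poisson conjugacy: posterior shape = α + Σxᵢ, posterior rate = β + n.
So α = 47 − 27 = 20 and β = 9 − 4 = 5.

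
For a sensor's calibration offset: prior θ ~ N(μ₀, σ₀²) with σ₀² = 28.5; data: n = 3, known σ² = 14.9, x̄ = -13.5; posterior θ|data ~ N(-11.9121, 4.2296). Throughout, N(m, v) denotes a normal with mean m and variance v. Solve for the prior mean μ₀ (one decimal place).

μ₀ = -2.8

With known observation variance, the Normal–Normal posterior has precision τ_n = τ₀ + n/σ² and mean μ_n = (τ₀μ₀ + (n/σ²)x̄)/τ_n.
Here τ₀ = 1/28.5 = 0.035088 and τ_data = 3/14.9 = 0.201342, so τ_n = 0.236430.
Rearranging for μ₀: μ₀ = (μ_n·τ_n − τ_data·x̄)/τ₀ = (-11.9121·0.236430 − 0.201342·-13.5) / 0.035088 = -0.098261/0.035088 ≈ -2.8.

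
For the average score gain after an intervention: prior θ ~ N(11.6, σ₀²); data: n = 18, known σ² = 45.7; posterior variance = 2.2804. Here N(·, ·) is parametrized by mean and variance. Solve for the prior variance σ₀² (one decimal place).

σ₀² = 22.4

For the Normal–Normal model with known σ², precisions add: τ_n = τ₀ + n/σ².
So 1/σ₀² = 1/2.2804 − 18/45.7 = 0.438520 − 0.393873 = 0.044647.
Hence σ₀² = 1/0.044647 ≈ 22.4.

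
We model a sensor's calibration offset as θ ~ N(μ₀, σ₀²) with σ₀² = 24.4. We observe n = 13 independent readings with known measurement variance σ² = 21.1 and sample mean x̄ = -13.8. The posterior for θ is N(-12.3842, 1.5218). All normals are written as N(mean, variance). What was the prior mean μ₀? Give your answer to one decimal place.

μ₀ = 8.9

With known observation variance, the Normal–Normal posterior has precision τ_n = τ₀ + n/σ² and mean μ_n = (τ₀μ₀ + (n/σ²)x̄)/τ_n.
Here τ₀ = 1/24.4 = 0.040984 and τ_data = 13/21.1 = 0.616114, so τ_n = 0.657098.
Rearranging for μ₀: μ₀ = (μ_n·τ_n − τ_data·x̄)/τ₀ = (-12.3842·0.657098 − 0.616114·-13.8) / 0.040984 = 0.364740/0.040984 ≈ 8.9.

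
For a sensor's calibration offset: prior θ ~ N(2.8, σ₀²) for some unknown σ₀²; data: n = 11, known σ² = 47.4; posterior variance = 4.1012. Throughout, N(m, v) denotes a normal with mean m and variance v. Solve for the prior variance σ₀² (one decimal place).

Posterior precision equals prior precision plus data precision: 1/σ_n² = 1/σ₀² + n/σ².
So 1/σ₀² = 1/4.1012 − 11/47.4 = 0.243831 − 0.232068 = 0.011763.
Hence σ₀² = 1/0.011763 ≈ 85.0.

σ₀² = 85.0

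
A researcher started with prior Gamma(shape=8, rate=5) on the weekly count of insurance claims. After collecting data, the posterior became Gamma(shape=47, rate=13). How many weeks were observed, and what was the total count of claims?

n = 8 weeks with total 39 claims

Gamma–Poisson conjugacy: posterior shape = α + Σxᵢ, posterior rate = β + n.
Matching: Σxᵢ = 47 − 8 = 39 and n = 13 − 5 = 8.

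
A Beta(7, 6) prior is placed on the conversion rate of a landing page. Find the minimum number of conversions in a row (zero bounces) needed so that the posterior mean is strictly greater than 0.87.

k = 34

After k conversions and 0 bounces the posterior is Beta(7+k, 6), with mean (7+k)/(7+6+k).
Set (7+k)/(13+k) > 0.87 and solve: k > (0.87·13 − 7)/(1 − 0.87) = 33.154.
The smallest integer exceeding 33.154 is 34.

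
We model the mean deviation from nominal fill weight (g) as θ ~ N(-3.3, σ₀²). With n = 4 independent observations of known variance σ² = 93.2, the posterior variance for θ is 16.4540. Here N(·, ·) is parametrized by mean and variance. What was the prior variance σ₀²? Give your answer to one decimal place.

For the Normal–Normal model with known σ², precisions add: τ_n = τ₀ + n/σ².
So 1/σ₀² = 1/16.4540 − 4/93.2 = 0.060775 − 0.042918 = 0.017857.
Hence σ₀² = 1/0.017857 ≈ 56.0.

σ₀² = 56.0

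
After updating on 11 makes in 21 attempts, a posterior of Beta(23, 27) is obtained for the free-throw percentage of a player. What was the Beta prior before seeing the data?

Beta(12, 17)

A Beta(α, β) prior with s successes and f failures in binomial data gives a Beta(α+s, β+f) posterior.
So α = 23 − 11 = 12 and β = 27 − 10 = 17.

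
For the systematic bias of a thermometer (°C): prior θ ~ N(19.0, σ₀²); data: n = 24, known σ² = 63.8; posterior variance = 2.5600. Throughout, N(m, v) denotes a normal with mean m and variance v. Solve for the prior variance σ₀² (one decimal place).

Posterior precision equals prior precision plus data precision: 1/σ_n² = 1/σ₀² + n/σ².
So 1/σ₀² = 1/2.5600 − 24/63.8 = 0.390625 − 0.376176 = 0.014449.
Hence σ₀² = 1/0.014449 ≈ 69.2.

σ₀² = 69.2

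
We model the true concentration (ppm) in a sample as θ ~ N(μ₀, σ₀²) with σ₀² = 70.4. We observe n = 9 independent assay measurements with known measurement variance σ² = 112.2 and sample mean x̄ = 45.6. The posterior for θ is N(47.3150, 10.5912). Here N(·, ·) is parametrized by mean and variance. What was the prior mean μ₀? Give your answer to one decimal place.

With known observation variance, the Normal–Normal posterior has precision τ_n = τ₀ + n/σ² and mean μ_n = (τ₀μ₀ + (n/σ²)x̄)/τ_n.
Here τ₀ = 1/70.4 = 0.014205 and τ_data = 9/112.2 = 0.080214, so τ_n = 0.094419.
Rearranging for μ₀: μ₀ = (μ_n·τ_n − τ_data·x̄)/τ₀ = (47.3150·0.094419 − 0.080214·45.6) / 0.014205 = 0.809677/0.014205 ≈ 57.0.

μ₀ = 57.0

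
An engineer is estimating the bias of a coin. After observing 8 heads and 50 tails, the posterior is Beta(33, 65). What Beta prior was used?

A Beta(α, β) prior with s successes and f failures in binomial data gives a Beta(α+s, β+f) posterior.
So α = 33 − 8 = 25 and β = 65 − 50 = 15.

Beta(25, 15)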